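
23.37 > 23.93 False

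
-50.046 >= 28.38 False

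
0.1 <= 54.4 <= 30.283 False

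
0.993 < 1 True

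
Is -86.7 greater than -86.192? No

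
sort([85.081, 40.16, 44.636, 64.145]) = [40.16, 44.636, 64.145, 85.081]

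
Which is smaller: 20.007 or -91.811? -91.811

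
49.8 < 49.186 False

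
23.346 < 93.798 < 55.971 False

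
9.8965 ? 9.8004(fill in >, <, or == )>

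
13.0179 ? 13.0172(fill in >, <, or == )>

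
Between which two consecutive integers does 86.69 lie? 86 and 87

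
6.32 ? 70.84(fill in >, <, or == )<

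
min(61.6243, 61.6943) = 61.6243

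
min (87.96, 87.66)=87.66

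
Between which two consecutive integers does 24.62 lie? 24 and 25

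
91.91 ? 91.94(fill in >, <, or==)<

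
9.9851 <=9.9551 False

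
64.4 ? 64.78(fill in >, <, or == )<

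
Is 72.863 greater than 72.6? Yes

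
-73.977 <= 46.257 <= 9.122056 False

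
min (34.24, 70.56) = 34.24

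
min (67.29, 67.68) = 67.29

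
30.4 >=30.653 False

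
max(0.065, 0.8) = 0.8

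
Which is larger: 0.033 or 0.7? 0.7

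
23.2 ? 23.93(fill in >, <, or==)<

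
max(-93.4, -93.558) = -93.4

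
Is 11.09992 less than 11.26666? Yes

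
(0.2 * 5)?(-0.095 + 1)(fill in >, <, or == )>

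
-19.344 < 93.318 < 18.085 False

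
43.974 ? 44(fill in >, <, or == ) <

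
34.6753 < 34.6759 True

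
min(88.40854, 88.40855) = 88.40854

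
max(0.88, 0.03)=0.88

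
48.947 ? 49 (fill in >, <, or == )<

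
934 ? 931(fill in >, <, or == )>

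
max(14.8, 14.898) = 14.898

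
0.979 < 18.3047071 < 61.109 True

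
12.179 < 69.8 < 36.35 False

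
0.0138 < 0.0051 False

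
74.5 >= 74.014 True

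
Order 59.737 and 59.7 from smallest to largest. 59.7, 59.737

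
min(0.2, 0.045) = 0.045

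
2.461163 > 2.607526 False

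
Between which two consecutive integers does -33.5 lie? -34 and -33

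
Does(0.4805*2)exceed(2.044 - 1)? No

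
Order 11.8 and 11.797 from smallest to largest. 11.797, 11.8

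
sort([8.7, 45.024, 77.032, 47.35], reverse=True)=[77.032, 47.35, 45.024, 8.7]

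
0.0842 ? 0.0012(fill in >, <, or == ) >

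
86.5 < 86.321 False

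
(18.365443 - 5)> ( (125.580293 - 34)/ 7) True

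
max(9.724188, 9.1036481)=9.724188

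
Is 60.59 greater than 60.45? Yes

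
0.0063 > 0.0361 False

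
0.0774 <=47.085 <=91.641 True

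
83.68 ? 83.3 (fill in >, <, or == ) >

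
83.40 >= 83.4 True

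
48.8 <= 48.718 False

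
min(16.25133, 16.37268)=16.25133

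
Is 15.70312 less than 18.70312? Yes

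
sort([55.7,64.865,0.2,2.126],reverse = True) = [64.865,55.7,2.126,0.2]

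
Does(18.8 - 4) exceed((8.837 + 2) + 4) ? No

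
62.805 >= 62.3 True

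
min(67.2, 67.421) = 67.2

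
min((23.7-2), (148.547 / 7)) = 21.221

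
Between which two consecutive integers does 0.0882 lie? 0 and 1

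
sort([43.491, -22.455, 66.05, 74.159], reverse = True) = [74.159, 66.05, 43.491, -22.455]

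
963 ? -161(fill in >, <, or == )>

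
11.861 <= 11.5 False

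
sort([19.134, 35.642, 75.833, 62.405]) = [19.134, 35.642, 62.405, 75.833]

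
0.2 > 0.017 True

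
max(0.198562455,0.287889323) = 0.287889323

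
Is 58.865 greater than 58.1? Yes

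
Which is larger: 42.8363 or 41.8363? 42.8363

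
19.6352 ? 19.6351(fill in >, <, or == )>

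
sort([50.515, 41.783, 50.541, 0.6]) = [0.6, 41.783, 50.515, 50.541]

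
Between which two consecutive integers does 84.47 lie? 84 and 85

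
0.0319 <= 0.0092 False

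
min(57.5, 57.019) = 57.019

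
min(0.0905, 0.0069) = 0.0069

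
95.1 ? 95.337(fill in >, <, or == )<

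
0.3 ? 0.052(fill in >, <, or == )>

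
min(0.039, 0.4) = 0.039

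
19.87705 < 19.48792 False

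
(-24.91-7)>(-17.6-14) False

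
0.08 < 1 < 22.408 True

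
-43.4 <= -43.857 False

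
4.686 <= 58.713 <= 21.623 False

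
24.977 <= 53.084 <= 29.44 False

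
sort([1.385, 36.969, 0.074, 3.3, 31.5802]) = [0.074, 1.385, 3.3, 31.5802, 36.969]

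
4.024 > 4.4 False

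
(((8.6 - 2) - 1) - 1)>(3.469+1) True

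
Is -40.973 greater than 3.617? No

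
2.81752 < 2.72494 False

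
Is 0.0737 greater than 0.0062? Yes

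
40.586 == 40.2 False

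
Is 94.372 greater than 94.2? Yes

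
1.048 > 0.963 True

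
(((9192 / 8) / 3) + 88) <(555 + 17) True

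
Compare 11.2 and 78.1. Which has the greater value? 78.1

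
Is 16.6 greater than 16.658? No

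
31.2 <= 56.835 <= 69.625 True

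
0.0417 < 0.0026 False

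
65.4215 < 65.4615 True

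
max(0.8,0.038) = 0.8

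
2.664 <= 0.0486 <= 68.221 False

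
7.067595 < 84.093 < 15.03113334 False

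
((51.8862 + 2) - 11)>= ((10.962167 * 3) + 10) False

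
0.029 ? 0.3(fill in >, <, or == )<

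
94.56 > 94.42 True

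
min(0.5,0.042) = 0.042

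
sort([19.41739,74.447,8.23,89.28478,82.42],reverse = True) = [89.28478,82.42,74.447,19.41739,8.23]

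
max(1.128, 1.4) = 1.4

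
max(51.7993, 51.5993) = 51.7993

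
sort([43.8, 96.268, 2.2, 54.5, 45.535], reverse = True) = [96.268, 54.5, 45.535, 43.8, 2.2]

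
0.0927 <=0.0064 False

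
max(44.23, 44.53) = 44.53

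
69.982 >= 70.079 False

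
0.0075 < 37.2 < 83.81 True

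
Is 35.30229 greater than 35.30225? Yes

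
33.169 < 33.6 True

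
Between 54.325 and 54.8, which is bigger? 54.8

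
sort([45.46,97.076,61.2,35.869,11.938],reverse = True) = [97.076,61.2,45.46,35.869,11.938]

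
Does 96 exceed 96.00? No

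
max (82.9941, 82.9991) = 82.9991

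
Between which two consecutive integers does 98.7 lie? 98 and 99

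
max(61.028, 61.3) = 61.3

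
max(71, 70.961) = 71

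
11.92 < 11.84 False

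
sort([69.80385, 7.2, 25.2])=[7.2, 25.2, 69.80385]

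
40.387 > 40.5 False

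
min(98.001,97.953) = 97.953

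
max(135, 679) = 679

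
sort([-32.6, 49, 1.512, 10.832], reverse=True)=[49, 10.832, 1.512, -32.6]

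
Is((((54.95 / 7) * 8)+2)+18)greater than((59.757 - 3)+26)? Yes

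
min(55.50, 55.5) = 55.50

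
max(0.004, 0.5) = 0.5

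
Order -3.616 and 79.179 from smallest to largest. -3.616, 79.179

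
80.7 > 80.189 True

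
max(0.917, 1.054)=1.054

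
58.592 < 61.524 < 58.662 False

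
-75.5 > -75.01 False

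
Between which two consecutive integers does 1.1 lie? 1 and 2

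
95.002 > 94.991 True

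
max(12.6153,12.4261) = 12.6153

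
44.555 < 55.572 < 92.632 True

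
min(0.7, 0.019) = 0.019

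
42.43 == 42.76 False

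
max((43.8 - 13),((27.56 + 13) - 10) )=30.8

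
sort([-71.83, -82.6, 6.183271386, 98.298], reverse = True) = [98.298, 6.183271386, -71.83, -82.6]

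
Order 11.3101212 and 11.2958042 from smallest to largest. 11.2958042, 11.3101212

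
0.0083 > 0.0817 False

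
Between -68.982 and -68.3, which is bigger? -68.3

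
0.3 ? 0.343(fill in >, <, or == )<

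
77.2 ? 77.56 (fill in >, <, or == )<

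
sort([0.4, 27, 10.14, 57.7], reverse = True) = [57.7, 27, 10.14, 0.4]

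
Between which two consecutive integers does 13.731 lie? 13 and 14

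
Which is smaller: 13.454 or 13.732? 13.454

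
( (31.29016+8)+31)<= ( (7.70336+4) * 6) False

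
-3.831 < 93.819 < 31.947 False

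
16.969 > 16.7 True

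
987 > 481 True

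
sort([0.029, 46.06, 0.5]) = [0.029, 0.5, 46.06]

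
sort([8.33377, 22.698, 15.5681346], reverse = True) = [22.698, 15.5681346, 8.33377]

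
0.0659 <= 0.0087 False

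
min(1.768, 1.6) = 1.6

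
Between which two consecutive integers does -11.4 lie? -12 and -11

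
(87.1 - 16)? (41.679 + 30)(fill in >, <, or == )<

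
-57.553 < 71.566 True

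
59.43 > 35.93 True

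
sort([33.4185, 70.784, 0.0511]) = [0.0511, 33.4185, 70.784]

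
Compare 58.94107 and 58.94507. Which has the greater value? 58.94507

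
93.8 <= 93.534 False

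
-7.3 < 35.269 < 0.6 False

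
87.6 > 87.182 True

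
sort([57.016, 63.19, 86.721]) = [57.016, 63.19, 86.721]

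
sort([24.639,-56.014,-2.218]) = [-56.014,-2.218,24.639]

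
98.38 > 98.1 True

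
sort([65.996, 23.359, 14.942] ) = [14.942, 23.359, 65.996]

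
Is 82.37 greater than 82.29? Yes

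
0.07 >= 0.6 False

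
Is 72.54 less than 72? No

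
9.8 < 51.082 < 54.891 True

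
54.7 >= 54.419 True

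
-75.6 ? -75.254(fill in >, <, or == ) <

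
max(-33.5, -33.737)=-33.5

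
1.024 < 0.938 False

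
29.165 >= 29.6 False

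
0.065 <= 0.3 True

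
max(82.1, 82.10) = 82.10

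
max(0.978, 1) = 1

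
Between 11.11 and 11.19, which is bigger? 11.19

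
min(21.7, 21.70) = 21.7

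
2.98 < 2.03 False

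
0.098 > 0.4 False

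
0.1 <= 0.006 False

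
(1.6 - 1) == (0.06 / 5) False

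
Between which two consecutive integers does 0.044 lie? 0 and 1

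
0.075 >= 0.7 False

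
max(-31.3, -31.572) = -31.3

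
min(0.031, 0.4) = 0.031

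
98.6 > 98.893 False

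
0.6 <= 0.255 False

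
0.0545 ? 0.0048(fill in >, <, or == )>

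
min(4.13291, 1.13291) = 1.13291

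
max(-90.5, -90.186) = -90.186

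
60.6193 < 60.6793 True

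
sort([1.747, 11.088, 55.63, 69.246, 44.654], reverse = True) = [69.246, 55.63, 44.654, 11.088, 1.747]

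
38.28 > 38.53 False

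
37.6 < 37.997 True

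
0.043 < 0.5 True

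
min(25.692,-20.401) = -20.401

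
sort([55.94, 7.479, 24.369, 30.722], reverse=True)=[55.94, 30.722, 24.369, 7.479]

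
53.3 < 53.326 True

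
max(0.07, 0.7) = 0.7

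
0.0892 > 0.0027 True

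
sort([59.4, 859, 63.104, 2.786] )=[2.786, 59.4, 63.104, 859]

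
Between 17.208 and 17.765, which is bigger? 17.765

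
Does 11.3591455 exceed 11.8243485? No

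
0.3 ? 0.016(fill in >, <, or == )>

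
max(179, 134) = 179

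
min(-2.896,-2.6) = -2.896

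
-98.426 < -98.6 False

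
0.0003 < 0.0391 True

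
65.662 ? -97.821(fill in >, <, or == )>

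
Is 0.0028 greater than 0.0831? No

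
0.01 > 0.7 False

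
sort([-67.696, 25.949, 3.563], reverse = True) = [25.949, 3.563, -67.696]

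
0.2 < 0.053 False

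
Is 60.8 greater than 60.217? Yes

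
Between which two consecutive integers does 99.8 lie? 99 and 100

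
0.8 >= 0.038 True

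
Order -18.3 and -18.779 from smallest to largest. -18.779, -18.3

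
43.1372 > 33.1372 True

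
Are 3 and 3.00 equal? Yes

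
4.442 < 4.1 False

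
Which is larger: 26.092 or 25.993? 26.092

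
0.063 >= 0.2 False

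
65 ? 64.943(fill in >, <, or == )>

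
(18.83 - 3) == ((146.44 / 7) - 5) False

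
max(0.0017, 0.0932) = 0.0932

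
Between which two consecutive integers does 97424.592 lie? 97424 and 97425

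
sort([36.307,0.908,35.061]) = [0.908,35.061,36.307]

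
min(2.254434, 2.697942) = 2.254434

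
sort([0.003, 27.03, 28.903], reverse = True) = [28.903, 27.03, 0.003]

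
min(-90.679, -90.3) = -90.679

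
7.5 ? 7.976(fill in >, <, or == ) <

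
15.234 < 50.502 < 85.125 True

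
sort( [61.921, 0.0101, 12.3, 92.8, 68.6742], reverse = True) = [92.8, 68.6742, 61.921, 12.3, 0.0101]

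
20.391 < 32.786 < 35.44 True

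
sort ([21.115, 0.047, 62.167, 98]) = [0.047, 21.115, 62.167, 98]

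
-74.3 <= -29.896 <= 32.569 True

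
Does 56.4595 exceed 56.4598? No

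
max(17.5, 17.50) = 17.50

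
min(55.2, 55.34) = 55.2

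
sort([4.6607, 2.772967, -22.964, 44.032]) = [-22.964, 2.772967, 4.6607, 44.032]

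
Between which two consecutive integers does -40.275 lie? -41 and -40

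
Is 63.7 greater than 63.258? Yes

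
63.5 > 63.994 False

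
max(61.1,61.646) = 61.646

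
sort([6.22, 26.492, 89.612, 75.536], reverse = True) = [89.612, 75.536, 26.492, 6.22]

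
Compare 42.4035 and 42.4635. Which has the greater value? 42.4635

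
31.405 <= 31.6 True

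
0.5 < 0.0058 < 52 False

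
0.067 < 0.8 True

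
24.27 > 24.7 False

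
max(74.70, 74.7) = 74.7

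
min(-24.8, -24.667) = -24.8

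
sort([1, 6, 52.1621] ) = [1, 6, 52.1621]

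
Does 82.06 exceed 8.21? Yes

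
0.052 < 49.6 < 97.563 True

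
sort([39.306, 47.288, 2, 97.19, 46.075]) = [2, 39.306, 46.075, 47.288, 97.19]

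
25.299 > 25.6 False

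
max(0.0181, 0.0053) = 0.0181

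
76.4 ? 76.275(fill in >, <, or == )>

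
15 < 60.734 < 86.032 True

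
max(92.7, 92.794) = 92.794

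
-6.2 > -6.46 True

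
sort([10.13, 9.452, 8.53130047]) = [8.53130047, 9.452, 10.13]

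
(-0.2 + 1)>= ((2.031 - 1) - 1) True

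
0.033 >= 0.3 False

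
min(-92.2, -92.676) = -92.676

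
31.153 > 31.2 False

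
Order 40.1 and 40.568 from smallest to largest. 40.1, 40.568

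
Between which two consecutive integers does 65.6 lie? 65 and 66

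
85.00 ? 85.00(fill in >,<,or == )==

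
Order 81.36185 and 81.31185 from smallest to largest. 81.31185, 81.36185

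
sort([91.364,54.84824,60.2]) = [54.84824,60.2,91.364]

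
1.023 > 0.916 True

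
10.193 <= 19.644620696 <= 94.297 True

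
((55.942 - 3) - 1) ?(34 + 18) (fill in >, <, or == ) <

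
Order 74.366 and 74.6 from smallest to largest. 74.366, 74.6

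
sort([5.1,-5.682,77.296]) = [-5.682,5.1,77.296]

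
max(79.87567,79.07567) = 79.87567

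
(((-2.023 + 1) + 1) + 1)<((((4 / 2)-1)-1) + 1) True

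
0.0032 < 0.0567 True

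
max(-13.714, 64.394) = 64.394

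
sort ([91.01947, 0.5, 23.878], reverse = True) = [91.01947, 23.878, 0.5]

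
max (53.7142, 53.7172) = 53.7172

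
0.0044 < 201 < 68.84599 False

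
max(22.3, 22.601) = 22.601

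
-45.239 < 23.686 True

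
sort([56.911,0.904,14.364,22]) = [0.904,14.364,22,56.911]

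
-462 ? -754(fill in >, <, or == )>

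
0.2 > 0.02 True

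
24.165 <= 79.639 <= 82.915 True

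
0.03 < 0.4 True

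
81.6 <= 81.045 False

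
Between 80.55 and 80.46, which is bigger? 80.55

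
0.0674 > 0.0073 True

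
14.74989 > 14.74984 True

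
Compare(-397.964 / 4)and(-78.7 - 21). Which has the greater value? (-397.964 / 4)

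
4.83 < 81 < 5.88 False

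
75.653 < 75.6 False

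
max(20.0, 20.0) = 20.0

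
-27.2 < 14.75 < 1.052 False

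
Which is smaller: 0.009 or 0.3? 0.009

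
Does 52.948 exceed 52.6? Yes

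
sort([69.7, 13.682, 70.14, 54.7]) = [13.682, 54.7, 69.7, 70.14]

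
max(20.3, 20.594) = 20.594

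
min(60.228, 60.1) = 60.1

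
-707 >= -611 False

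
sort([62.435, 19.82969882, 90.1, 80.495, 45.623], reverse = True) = [90.1, 80.495, 62.435, 45.623, 19.82969882]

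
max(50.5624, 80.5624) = 80.5624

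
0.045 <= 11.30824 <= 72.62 True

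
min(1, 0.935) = 0.935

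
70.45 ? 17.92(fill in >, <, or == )>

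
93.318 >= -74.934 True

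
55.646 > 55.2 True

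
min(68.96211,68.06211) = 68.06211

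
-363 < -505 False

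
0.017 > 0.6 False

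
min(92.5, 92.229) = 92.229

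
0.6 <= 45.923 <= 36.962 False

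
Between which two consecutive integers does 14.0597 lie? 14 and 15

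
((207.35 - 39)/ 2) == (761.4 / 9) False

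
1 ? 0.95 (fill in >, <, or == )>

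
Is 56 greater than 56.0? No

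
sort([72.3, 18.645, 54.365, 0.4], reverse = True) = [72.3, 54.365, 18.645, 0.4]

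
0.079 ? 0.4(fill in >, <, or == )<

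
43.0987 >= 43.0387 True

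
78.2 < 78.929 True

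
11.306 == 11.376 False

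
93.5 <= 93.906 True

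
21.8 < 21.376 False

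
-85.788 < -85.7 True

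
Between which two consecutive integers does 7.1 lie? 7 and 8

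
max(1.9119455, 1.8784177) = 1.9119455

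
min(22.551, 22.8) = 22.551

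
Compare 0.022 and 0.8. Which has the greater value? 0.8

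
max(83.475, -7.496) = 83.475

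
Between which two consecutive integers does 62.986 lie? 62 and 63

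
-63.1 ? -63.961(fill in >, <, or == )>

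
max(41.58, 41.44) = 41.58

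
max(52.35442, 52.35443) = 52.35443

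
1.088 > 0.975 True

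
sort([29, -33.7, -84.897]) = [-84.897, -33.7, 29]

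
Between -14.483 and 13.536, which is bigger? 13.536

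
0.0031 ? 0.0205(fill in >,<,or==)<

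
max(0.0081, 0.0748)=0.0748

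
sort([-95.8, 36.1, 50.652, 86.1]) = [-95.8, 36.1, 50.652, 86.1]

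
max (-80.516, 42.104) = 42.104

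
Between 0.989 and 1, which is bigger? 1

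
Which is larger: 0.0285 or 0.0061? 0.0285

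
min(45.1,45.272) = 45.1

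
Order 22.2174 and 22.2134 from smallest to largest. 22.2134, 22.2174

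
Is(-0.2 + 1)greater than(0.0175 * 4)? Yes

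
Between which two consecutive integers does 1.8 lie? 1 and 2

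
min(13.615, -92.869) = -92.869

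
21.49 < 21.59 True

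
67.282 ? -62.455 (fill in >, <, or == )>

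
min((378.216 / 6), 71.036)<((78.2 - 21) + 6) True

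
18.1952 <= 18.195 False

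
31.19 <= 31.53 True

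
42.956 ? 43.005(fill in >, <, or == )<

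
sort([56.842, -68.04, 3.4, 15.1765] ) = [-68.04, 3.4, 15.1765, 56.842]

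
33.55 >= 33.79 False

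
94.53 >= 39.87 True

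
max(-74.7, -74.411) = -74.411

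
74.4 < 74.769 True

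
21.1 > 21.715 False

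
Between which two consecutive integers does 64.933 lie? 64 and 65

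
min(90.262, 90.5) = 90.262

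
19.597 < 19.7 True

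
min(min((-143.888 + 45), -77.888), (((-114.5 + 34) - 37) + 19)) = -98.888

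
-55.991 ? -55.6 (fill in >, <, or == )<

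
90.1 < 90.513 True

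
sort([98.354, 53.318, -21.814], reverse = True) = [98.354, 53.318, -21.814]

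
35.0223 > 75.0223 False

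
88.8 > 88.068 True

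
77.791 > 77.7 True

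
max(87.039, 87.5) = 87.5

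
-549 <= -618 False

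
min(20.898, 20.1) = 20.1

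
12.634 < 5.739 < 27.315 False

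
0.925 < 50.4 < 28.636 False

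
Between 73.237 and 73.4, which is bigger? 73.4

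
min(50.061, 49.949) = 49.949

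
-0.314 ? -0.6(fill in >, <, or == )>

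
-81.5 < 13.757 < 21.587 True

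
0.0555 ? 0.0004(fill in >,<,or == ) >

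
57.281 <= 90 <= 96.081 True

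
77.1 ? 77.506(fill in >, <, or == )<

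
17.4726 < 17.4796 True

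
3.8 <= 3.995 True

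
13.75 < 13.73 False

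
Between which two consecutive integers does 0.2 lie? 0 and 1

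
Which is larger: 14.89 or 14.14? 14.89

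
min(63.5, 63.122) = 63.122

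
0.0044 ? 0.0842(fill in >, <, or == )<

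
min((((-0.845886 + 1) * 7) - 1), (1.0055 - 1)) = 0.0055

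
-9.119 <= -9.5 False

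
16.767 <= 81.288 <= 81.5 True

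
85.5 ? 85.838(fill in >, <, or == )<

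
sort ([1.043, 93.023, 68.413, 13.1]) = [1.043, 13.1, 68.413, 93.023]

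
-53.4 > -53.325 False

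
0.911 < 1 True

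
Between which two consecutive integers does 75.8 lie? 75 and 76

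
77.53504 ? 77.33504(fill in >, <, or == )>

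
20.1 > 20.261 False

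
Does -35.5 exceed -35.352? No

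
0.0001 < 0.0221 True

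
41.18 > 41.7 False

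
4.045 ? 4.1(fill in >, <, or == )<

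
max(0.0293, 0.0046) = 0.0293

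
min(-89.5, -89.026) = -89.5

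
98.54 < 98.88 True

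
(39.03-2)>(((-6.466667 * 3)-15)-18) True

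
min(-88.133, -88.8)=-88.8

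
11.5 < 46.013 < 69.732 True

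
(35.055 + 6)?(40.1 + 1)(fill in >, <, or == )<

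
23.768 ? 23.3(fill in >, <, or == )>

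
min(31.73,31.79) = 31.73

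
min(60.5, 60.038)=60.038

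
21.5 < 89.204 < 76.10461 False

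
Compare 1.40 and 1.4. They are equal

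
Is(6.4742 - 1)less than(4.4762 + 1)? Yes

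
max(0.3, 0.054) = 0.3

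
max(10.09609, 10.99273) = 10.99273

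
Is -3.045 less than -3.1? No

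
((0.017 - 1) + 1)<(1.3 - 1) True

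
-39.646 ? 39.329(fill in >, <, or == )<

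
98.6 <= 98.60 True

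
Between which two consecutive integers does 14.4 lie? 14 and 15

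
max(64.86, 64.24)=64.86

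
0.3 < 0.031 False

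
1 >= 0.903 True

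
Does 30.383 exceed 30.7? No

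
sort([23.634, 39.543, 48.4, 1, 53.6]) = [1, 23.634, 39.543, 48.4, 53.6]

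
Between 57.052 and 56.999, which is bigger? 57.052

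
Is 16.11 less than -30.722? No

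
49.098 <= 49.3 True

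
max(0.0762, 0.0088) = 0.0762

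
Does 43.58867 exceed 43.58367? Yes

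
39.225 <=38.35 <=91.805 False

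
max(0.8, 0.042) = 0.8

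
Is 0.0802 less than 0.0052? No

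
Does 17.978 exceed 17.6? Yes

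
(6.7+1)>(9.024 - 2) True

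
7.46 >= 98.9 False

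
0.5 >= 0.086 True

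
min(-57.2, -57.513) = -57.513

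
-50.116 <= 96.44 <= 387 True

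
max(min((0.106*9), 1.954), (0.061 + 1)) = 1.061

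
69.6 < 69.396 False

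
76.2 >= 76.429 False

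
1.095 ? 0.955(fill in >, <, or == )>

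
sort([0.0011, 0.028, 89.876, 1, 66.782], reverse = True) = [89.876, 66.782, 1, 0.028, 0.0011]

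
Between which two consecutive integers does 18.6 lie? 18 and 19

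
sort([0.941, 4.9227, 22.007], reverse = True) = [22.007, 4.9227, 0.941]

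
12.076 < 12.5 True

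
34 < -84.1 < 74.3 False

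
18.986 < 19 True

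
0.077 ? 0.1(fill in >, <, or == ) <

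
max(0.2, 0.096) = 0.2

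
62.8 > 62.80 False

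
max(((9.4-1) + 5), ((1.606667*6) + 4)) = 13.640002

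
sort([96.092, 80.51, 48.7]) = [48.7, 80.51, 96.092]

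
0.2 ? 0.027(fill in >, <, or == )>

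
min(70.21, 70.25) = 70.21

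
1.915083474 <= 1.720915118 False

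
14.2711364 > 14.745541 False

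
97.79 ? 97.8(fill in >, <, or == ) <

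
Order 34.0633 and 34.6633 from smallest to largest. 34.0633, 34.6633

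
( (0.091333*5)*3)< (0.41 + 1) True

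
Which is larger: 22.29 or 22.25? 22.29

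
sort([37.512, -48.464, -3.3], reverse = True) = [37.512, -3.3, -48.464]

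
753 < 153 False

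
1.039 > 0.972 True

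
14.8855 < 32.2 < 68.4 True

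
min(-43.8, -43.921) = -43.921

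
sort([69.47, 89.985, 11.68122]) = [11.68122, 69.47, 89.985]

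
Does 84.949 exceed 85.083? No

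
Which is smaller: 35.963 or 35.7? 35.7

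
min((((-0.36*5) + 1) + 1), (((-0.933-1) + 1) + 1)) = 0.067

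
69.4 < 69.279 False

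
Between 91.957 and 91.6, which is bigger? 91.957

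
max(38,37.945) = 38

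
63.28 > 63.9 False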